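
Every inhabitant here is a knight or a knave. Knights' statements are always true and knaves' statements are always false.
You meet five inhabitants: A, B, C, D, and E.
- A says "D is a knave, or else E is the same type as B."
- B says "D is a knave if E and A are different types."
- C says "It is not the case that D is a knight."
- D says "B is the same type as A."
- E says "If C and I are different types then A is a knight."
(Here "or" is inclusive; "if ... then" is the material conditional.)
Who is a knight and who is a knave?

A is a knight, B is a knight, C is a knave, D is a knight, and E is a knight.

Suppose A is a knave. Then A's statement "D is a knave, or else E is the same type as B" would have to be false. Checking the 16 ways to assign the others, none is consistent with every speaker.
(For instance, with B=knight, C=knave, D=knight, E=knight, A's claim "D is a knave, or else E is the same type as B" comes out true where it would need to be false.)
So A must be a knight, making "D is a knave, or else E is the same type as B" true. Taking A=knight, B=knight, C=knave, D=knight, E=knight, each remaining statement checks out:
  B (knight): "D is a knave if E and A are different types" — true. ✓
  C (knave): "it is not the case that D is a knight" — false. ✓
  D (knight): "B is the same type as A" — true. ✓
  E (knight): "if C and I are different types then A is a knight" — true. ✓
This is the unique consistent assignment.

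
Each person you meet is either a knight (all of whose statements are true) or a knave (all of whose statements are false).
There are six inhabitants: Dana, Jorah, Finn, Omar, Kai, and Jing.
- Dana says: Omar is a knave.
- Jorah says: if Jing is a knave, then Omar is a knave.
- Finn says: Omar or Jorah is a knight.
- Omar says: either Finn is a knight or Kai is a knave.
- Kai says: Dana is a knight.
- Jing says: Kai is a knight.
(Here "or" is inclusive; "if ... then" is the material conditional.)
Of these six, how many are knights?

2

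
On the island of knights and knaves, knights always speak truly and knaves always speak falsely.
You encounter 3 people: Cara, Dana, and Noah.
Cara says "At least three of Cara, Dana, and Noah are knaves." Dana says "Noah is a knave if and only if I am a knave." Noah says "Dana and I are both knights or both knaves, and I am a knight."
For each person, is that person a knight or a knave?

Cara is a knave, Dana is a knight, and Noah is a knight.

Cara is a knave, and the claim "at least three of Cara, Dana, and Noah are knaves" is indeed False.
As a knight, Dana's statement "Noah is a knave if and only if I am a knave" should be True; it is.
Since Noah is a knight, "Dana and I are both knights or both knaves, and I am a knight" needs to be True, which holds.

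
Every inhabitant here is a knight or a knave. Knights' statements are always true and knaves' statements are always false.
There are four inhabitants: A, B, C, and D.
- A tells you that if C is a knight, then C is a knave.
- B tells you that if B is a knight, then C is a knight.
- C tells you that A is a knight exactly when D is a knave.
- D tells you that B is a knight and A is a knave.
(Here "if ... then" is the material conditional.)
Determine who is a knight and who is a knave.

A (knave): "if C is a knight, then C is a knave" — False. ✓
B is a knight, so "if B is a knight, then C is a knight" must be true — and it is.
C is a knight; "A is a knight exactly when D is a knave" is true, as required.
As a knight, D's statement "B is a knight and A is a knave" should be true; it is.

A is a knave, B is a knight, C is a knight, and D is a knight.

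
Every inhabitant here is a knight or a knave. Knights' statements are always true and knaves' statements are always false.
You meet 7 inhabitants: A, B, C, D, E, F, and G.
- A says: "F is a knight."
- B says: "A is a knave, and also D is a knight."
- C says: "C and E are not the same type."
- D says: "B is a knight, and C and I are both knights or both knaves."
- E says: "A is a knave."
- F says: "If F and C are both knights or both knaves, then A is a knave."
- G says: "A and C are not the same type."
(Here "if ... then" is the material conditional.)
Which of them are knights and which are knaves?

A (knight): "F is a knight" — true. ✓
As a knave, B's statement "A is a knave, and also D is a knight" should be False; it is.
As a knave, C's statement "C and E are not the same type" should be False; it is.
D (knave): "B is a knight, and C and I are both knights or both knaves" — False. ✓
Since E is a knave, "A is a knave" needs to be False, which holds.
F is a knight, and the claim "if F and C are both knights or both knaves, then A is a knave" is indeed true.
G is a knight, so "A and C are not the same type" must be true — and it is.

Knights: A, F, and G. Knaves: B, C, D, and E.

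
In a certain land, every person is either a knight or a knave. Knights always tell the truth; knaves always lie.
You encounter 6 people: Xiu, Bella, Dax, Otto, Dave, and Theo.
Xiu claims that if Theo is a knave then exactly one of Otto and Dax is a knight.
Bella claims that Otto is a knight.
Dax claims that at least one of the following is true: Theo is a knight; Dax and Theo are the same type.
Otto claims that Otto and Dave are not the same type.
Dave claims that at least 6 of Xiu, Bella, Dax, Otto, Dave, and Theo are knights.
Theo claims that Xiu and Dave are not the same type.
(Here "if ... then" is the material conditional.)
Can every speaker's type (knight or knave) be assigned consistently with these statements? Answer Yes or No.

Yes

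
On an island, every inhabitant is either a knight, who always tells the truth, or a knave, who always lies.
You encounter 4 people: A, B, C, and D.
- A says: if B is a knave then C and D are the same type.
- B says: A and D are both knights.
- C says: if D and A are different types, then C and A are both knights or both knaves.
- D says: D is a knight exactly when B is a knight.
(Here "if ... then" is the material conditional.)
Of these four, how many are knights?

4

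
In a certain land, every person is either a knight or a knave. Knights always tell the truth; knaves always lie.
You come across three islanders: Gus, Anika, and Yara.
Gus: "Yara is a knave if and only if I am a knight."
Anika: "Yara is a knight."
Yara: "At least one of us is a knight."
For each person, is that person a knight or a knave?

Knights: none. Knaves: Gus, Anika, and Yara.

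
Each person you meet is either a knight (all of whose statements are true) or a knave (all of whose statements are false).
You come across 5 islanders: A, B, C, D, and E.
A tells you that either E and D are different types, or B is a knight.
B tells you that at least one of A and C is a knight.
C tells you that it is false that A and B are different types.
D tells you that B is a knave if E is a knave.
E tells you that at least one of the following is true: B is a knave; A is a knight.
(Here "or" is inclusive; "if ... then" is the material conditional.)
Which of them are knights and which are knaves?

A is a knight, so "either E and D are different types, or B is a knight" must be True — and it is.
As a knight, B's statement "at least one of A and C is a knight" should be True; it is.
Since C is a knight, "it is false that A and B are different types" needs to be True, which holds.
D is a knight, and the claim "B is a knave if E is a knave" is indeed True.
E is a knight, so "at least one of the following is true: B is a knave; A is a knight" must be True — and it is.

A is a knight, B is a knight, C is a knight, D is a knight, and E is a knight.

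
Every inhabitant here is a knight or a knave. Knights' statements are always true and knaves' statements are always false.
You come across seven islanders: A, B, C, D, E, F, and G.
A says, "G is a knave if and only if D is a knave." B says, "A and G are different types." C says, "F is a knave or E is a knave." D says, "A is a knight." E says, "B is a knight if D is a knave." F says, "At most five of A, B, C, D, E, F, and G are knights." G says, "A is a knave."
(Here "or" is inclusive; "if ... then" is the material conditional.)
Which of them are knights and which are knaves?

A is a knave; "G is a knave if and only if D is a knave" is False, as required.
B is a knight, so "A and G are different types" must be True — and it is.
As a knave, C's statement "F is a knave or E is a knave" should be False; it is.
D (knave): "A is a knight" — False. ✓
E is a knight; "B is a knight if D is a knave" is True, as required.
F (knight): "at most five of A, B, C, D, E, F, and G are knights" — True. ✓
G (knight): "A is a knave" — True. ✓

A is a knave, B is a knight, C is a knave, D is a knave, E is a knight, F is a knight, and G is a knight.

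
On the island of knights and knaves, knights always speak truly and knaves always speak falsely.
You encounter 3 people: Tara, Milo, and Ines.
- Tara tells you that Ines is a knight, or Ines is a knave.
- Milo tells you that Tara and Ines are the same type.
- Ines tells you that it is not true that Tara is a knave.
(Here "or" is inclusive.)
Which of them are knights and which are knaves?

Tara is a knight, Milo is a knight, and Ines is a knight.

Tara (knight): "Ines is a knight, or Ines is a knave" — true. ✓
Milo is a knight, and the claim "Tara and Ines are the same type" is indeed true.
Ines is a knight, and the claim "it is not true that Tara is a knave" is indeed true.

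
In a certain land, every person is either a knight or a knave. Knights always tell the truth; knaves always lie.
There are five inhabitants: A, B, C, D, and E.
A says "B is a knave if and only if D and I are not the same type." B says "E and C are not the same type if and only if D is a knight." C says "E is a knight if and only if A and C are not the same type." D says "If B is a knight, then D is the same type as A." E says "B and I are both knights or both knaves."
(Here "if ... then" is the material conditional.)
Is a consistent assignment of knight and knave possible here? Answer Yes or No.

Yes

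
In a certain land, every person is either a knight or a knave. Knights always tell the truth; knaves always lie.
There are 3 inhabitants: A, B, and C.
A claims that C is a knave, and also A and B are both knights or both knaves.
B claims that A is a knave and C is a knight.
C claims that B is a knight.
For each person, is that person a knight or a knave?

A is a knave, and the claim "C is a knave, and also A and B are both knights or both knaves" is indeed False.
As a knight, B's statement "A is a knave and C is a knight" should be True; it is.
C is a knight, and the claim "B is a knight" is indeed True.

A is a knave, B is a knight, and C is a knight.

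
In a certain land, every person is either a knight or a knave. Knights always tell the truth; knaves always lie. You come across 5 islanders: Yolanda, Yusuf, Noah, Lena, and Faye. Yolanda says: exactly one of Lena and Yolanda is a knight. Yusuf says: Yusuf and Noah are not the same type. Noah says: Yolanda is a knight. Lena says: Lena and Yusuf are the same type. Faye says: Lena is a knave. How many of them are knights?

The unique consistent assignment is Yolanda=knave, Yusuf=knight, Noah=knave, Lena=knave, Faye=knight.
That has 2 knights.

2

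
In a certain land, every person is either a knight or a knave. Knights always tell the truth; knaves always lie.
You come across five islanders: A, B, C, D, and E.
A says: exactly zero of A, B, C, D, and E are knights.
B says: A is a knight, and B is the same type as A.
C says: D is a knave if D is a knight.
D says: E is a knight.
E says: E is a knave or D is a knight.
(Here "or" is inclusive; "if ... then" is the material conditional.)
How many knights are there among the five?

The unique consistent assignment is A=knave, B=knave, C=knave, D=knight, E=knight.
That has 2 knights.

2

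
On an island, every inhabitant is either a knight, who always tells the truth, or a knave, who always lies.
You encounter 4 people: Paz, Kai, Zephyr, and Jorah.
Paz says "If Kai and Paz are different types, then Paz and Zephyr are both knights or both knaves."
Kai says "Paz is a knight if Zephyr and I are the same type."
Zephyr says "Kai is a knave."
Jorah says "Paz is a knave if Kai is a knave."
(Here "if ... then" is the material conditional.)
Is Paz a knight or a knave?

Paz is a knight.

Consistent assignments: {Paz=knight, Kai=knight, Zephyr=knave, Jorah=knight}
In every consistent assignment, Paz is a knight.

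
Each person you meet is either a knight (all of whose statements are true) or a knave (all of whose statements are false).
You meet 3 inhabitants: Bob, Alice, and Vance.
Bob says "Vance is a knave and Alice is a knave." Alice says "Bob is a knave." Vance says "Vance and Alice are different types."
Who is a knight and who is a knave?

Bob is a knight, so "Vance is a knave and Alice is a knave" must be True — and it is.
Since Alice is a knave, "Bob is a knave" needs to be False, which holds.
Since Vance is a knave, "Vance and Alice are different types" needs to be False, which holds.

Knights: Bob. Knaves: Alice and Vance.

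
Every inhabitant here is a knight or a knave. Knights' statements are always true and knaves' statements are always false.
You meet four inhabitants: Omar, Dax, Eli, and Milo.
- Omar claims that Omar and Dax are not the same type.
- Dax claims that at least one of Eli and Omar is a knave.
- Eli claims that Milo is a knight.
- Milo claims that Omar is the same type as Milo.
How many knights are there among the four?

The unique consistent assignment is Omar=knight, Dax=knave, Eli=knight, Milo=knight.
That has 3 knights.

3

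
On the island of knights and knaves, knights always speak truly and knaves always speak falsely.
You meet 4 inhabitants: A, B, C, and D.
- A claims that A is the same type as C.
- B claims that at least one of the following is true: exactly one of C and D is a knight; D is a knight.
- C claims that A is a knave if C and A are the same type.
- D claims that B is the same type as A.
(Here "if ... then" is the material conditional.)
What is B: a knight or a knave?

B is a knight.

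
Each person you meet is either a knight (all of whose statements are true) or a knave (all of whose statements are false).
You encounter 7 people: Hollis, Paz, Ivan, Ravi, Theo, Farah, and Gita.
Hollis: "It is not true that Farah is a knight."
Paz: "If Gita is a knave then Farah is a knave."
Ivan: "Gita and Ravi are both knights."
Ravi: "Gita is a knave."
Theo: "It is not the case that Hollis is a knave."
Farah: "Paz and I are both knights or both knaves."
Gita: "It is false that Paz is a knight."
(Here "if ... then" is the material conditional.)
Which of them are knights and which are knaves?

Hollis is a knight, Paz is a knight, Ivan is a knave, Ravi is a knight, Theo is a knight, Farah is a knave, and Gita is a knave.

Hollis (knight): "it is not true that Farah is a knight" — true. ✓
Paz is a knight, so "if Gita is a knave then Farah is a knave" must be true — and it is.
As a knave, Ivan's statement "Gita and Ravi are both knights" should be false; it is.
Ravi (knight): "Gita is a knave" — true. ✓
Theo is a knight, so "it is not the case that Hollis is a knave" must be true — and it is.
Farah is a knave; "Paz and I are both knights or both knaves" is false, as required.
Gita (knave): "it is false that Paz is a knight" — false. ✓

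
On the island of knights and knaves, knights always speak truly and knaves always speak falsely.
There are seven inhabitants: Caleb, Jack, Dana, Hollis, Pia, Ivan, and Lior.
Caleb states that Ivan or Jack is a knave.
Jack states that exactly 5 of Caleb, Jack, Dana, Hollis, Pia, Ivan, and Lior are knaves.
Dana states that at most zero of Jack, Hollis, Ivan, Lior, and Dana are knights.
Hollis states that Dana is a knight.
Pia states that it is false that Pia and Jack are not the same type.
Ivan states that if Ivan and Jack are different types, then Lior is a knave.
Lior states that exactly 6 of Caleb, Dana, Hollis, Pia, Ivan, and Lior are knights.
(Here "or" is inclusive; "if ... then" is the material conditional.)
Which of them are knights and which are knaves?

Caleb is a knave, Jack is a knight, Dana is a knave, Hollis is a knave, Pia is a knave, Ivan is a knight, and Lior is a knave.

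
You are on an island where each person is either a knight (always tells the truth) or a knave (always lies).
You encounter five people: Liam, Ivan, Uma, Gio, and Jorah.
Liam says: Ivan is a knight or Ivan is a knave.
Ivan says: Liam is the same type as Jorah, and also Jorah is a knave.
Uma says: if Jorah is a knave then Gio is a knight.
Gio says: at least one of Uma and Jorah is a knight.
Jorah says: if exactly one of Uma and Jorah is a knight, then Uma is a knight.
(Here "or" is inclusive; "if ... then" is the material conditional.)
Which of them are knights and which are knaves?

Knights: Liam, Uma, Gio, and Jorah. Knaves: Ivan.

Liam is a knight; "Ivan is a knight or Ivan is a knave" is true, as required.
Ivan is a knave, so "Liam is the same type as Jorah, and also Jorah is a knave" must be False — and it is.
Since Uma is a knight, "if Jorah is a knave then Gio is a knight" needs to be true, which holds.
Gio is a knight; "at least one of Uma and Jorah is a knight" is true, as required.
Jorah (knight): "if exactly one of Uma and Jorah is a knight, then Uma is a knight" — true. ✓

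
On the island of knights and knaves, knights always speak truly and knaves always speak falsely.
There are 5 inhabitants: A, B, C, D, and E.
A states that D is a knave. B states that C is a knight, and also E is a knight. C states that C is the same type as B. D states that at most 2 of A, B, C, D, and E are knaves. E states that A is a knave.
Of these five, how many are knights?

4

The unique consistent assignment is A=knave, B=knight, C=knight, D=knight, E=knight.
That has 4 knights.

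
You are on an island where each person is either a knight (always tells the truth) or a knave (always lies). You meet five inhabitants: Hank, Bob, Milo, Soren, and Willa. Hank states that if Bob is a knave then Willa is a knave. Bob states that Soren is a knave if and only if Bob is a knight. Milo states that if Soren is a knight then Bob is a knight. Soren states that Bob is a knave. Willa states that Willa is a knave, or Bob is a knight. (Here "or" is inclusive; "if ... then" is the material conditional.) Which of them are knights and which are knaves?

Hank is a knight, Bob is a knight, Milo is a knight, Soren is a knave, and Willa is a knight.

Suppose Hank is a knave. Then Hank's statement "if Bob is a knave then Willa is a knave" would have to be false. Checking the 16 ways to assign the others, none is consistent with every speaker.
(For instance, with Bob=knight, Milo=knight, Soren=knave, Willa=knight, Hank's claim "if Bob is a knave then Willa is a knave" comes out true where it would need to be false.)
So Hank must be a knight, making "if Bob is a knave then Willa is a knave" true. Taking Hank=knight, Bob=knight, Milo=knight, Soren=knave, Willa=knight, each remaining statement checks out:
  Bob (knight): "Soren is a knave if and only if Bob is a knight" — true. ✓
  Milo (knight): "if Soren is a knight then Bob is a knight" — true. ✓
  Soren (knave): "Bob is a knave" — false. ✓
  Willa (knight): "Willa is a knave, or Bob is a knight" — true. ✓
This is the unique consistent assignment.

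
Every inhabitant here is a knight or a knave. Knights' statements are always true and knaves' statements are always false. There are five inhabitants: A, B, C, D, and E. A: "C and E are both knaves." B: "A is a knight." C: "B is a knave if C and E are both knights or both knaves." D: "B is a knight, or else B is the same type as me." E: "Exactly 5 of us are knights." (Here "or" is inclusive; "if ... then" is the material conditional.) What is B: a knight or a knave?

Consistent assignments: {A=knight, B=knight, C=knave, D=knight, E=knave}
In every consistent assignment, B is a knight.

B is a knight.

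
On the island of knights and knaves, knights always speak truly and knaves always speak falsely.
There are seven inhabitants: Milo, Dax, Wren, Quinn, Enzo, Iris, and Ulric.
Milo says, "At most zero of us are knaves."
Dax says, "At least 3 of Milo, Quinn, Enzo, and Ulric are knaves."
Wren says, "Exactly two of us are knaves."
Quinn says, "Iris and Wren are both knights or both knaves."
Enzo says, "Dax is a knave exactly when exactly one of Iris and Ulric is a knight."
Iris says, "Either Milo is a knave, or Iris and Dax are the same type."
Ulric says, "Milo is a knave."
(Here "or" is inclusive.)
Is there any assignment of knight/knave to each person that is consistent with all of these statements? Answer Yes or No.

No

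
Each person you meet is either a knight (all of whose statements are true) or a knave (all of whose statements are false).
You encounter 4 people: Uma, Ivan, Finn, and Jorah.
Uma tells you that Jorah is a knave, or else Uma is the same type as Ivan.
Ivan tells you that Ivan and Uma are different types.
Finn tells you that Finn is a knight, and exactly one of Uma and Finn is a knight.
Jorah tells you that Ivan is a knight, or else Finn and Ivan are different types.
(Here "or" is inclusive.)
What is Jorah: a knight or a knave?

Jorah is a knight.

Consistent assignments: {Uma=knave, Ivan=knight, Finn=knight, Jorah=knight}; {Uma=knave, Ivan=knight, Finn=knave, Jorah=knight}
In every consistent assignment, Jorah is a knight.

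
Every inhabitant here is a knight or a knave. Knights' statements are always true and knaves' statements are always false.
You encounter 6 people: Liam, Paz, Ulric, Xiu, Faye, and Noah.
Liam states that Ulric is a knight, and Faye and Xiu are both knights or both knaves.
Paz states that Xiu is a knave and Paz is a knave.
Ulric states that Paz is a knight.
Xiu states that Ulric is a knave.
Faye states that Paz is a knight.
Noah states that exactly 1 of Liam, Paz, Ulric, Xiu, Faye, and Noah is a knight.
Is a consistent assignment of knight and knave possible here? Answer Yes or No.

No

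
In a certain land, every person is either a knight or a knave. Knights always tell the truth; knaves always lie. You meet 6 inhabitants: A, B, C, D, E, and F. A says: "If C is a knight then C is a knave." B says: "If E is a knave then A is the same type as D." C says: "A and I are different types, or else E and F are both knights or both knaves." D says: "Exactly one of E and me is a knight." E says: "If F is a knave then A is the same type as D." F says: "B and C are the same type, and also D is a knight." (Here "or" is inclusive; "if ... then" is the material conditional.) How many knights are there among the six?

2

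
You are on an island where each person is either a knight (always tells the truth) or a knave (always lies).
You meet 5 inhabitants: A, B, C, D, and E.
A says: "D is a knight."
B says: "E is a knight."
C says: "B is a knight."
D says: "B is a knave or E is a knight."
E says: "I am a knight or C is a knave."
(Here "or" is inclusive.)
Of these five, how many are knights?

The unique consistent assignment is A=knight, B=knight, C=knight, D=knight, E=knight.
That has 5 knights.

5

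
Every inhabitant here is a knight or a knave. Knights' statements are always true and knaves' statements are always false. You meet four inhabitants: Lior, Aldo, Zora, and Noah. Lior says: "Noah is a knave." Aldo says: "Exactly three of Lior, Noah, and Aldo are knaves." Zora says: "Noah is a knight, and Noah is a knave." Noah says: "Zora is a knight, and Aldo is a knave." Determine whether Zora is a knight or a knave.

Zora is a knave.

Consistent assignments: {Lior=knight, Aldo=knave, Zora=knave, Noah=knave}
In every consistent assignment, Zora is a knave.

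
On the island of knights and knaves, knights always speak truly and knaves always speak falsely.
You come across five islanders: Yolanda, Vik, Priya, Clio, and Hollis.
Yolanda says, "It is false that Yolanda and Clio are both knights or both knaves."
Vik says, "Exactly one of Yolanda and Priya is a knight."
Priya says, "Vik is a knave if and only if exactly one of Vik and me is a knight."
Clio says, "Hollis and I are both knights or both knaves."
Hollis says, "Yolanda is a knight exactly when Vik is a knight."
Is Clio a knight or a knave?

Clio is a knave.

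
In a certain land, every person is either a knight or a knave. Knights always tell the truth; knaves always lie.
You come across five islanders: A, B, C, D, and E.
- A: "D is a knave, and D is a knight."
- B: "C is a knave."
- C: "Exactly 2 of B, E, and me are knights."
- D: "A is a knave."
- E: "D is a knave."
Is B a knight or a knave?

B is a knight.

Consistent assignments: {A=knave, B=knight, C=knave, D=knight, E=knave}
In every consistent assignment, B is a knight.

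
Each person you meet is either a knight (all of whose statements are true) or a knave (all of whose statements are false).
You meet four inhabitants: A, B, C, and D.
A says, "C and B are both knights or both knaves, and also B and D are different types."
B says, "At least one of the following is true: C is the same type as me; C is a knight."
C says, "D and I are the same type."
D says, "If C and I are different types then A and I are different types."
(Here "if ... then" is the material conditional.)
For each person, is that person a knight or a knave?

Suppose A is a knight. Then A's statement "C and B are both knights or both knaves, and also B and D are different types" would have to be true. Checking the 8 ways to assign the others, none is consistent with every speaker.
(For instance, with B=knight, C=knight, D=knight, A's claim "C and B are both knights or both knaves, and also B and D are different types" comes out false where it would need to be true.)
So A must be a knave, making "C and B are both knights or both knaves, and also B and D are different types" false. Taking A=knave, B=knight, C=knight, D=knight, each remaining statement checks out:
  B (knight): "at least one of the following is true: C is the same type as me; C is a knight" — true. ✓
  C (knight): "D and I are the same type" — true. ✓
  D (knight): "if C and I are different types then A and I are different types" — true. ✓
This is the unique consistent assignment.

A is a knave, B is a knight, C is a knight, and D is a knight.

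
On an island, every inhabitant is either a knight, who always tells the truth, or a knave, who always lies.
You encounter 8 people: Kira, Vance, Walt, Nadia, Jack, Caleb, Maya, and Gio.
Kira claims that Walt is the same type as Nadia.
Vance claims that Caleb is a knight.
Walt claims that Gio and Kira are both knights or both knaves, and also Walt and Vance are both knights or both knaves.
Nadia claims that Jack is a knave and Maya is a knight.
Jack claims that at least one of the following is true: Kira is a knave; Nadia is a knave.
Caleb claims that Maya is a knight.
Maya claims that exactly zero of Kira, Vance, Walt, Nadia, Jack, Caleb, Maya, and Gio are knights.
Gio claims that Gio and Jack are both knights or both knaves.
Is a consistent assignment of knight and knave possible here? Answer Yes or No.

Yes

One consistent assignment: Kira=knight, Vance=knave, Walt=knave, Nadia=knave, Jack=knight, Caleb=knave, Maya=knave, Gio=knave.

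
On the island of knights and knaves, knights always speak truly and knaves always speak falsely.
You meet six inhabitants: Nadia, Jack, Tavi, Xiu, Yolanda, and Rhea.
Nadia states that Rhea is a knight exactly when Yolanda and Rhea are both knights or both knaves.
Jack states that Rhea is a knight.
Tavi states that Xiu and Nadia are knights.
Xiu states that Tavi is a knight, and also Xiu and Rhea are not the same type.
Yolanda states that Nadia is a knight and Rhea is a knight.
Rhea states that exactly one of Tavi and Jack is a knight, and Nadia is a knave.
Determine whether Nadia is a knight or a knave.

Nadia is a knave.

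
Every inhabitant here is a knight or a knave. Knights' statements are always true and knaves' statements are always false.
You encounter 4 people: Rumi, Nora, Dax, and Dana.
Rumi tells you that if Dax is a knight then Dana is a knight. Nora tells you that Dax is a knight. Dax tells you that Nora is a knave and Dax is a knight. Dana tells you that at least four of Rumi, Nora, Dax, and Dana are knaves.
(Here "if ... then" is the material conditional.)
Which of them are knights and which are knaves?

Rumi is a knight, Nora is a knave, Dax is a knave, and Dana is a knave.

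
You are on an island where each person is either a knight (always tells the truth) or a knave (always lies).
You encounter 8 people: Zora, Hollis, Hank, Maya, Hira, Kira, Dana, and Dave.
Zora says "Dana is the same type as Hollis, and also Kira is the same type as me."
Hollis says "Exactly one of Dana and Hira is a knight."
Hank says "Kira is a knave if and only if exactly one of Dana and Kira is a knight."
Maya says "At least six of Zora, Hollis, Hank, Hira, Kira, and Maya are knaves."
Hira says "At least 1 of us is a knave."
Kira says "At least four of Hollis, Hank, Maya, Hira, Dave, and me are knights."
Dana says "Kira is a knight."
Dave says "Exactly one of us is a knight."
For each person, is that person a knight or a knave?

Zora is a knave, Hollis is a knight, Hank is a knave, Maya is a knave, Hira is a knight, Kira is a knave, Dana is a knave, and Dave is a knave.

Since Zora is a knave, "Dana is the same type as Hollis, and also Kira is the same type as me" needs to be False, which holds.
Hollis (knight): "exactly one of Dana and Hira is a knight" — True. ✓
Hank (knave): "Kira is a knave if and only if exactly one of Dana and Kira is a knight" — False. ✓
Since Maya is a knave, "at least six of Zora, Hollis, Hank, Hira, Kira, and Maya are knaves" needs to be False, which holds.
Hira is a knight, and the claim "at least 1 of us is a knave" is indeed True.
As a knave, Kira's statement "at least four of Hollis, Hank, Maya, Hira, Dave, and me are knights" should be False; it is.
Dana (knave): "Kira is a knight" — False. ✓
Dave is a knave, so "exactly one of us is a knight" must be False — and it is.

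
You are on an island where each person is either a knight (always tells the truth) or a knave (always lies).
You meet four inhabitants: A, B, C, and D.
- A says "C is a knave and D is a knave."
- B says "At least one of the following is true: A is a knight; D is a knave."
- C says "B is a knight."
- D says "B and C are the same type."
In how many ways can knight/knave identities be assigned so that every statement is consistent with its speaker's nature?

Consistent assignments:
  A=knave, B=knave, C=knave, D=knight

1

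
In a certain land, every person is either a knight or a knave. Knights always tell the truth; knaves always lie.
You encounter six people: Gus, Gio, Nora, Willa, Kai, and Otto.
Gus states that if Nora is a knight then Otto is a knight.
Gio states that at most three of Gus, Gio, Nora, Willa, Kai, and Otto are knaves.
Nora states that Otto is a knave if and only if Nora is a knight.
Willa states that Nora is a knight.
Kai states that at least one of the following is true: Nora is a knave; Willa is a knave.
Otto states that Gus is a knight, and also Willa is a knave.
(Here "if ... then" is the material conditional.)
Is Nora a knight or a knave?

Nora is a knight.

Consistent assignments: {Gus=knave, Gio=knight, Nora=knight, Willa=knight, Kai=knave, Otto=knave}; {Gus=knave, Gio=knave, Nora=knight, Willa=knight, Kai=knave, Otto=knave}
In every consistent assignment, Nora is a knight.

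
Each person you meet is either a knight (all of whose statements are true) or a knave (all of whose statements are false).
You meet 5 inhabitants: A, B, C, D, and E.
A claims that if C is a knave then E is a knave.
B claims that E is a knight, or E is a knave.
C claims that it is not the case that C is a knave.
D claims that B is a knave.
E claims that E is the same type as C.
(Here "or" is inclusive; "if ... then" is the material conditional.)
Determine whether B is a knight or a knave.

B is a knight.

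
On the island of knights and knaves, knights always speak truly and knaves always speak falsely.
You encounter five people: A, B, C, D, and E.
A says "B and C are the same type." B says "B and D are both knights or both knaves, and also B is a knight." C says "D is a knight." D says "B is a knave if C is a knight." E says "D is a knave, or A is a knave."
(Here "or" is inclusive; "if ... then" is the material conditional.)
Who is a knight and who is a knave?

Knights: C, D, and E. Knaves: A and B.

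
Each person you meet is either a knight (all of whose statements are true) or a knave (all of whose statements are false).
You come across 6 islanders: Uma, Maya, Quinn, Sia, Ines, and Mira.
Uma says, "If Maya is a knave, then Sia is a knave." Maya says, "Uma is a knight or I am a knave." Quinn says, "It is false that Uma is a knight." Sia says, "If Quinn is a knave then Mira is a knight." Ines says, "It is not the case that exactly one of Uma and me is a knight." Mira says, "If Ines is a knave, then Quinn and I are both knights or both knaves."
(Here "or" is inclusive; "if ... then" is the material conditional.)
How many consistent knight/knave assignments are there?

1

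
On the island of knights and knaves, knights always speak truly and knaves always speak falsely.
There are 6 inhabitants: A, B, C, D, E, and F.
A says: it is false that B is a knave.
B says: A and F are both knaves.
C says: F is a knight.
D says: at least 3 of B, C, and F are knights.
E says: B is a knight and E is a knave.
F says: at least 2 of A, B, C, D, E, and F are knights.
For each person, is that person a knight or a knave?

A is a knave, B is a knave, C is a knight, D is a knave, E is a knave, and F is a knight.

A (knave): "it is false that B is a knave" — false. ✓
Since B is a knave, "A and F are both knaves" needs to be false, which holds.
C is a knight, and the claim "F is a knight" is indeed true.
D is a knave; "at least 3 of B, C, and F are knights" is false, as required.
As a knave, E's statement "B is a knight and E is a knave" should be false; it is.
F is a knight; "at least 2 of A, B, C, D, E, and F are knights" is true, as required.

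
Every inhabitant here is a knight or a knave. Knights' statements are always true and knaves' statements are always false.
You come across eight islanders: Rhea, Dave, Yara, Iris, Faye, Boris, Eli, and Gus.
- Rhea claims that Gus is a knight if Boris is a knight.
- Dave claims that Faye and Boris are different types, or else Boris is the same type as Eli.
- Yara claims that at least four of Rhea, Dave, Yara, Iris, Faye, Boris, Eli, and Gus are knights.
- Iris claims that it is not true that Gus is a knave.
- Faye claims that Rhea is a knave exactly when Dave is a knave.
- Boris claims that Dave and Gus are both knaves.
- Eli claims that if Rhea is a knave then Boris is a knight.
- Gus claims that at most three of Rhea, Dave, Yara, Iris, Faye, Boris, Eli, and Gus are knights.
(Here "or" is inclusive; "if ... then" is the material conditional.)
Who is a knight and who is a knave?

Rhea is a knight; "Gus is a knight if Boris is a knight" is true, as required.
As a knight, Dave's statement "Faye and Boris are different types, or else Boris is the same type as Eli" should be true; it is.
As a knight, Yara's statement "at least four of Rhea, Dave, Yara, Iris, Faye, Boris, Eli, and Gus are knights" should be true; it is.
Since Iris is a knave, "it is not true that Gus is a knave" needs to be false, which holds.
As a knight, Faye's statement "Rhea is a knave exactly when Dave is a knave" should be true; it is.
Boris (knave): "Dave and Gus are both knaves" — false. ✓
Eli is a knight; "if Rhea is a knave then Boris is a knight" is true, as required.
Gus is a knave; "at most three of Rhea, Dave, Yara, Iris, Faye, Boris, Eli, and Gus are knights" is false, as required.

Rhea is a knight, Dave is a knight, Yara is a knight, Iris is a knave, Faye is a knight, Boris is a knave, Eli is a knight, and Gus is a knave.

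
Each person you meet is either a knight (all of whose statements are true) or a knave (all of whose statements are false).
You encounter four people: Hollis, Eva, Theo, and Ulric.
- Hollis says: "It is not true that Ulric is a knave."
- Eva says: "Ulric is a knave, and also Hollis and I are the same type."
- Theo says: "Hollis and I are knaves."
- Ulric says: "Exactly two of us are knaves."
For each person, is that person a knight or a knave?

Hollis is a knight; "it is not true that Ulric is a knave" is true, as required.
As a knave, Eva's statement "Ulric is a knave, and also Hollis and I are the same type" should be False; it is.
Theo is a knave; "Hollis and I are knaves" is False, as required.
Ulric is a knight, and the claim "exactly two of us are knaves" is indeed true.

Hollis is a knight, Eva is a knave, Theo is a knave, and Ulric is a knight.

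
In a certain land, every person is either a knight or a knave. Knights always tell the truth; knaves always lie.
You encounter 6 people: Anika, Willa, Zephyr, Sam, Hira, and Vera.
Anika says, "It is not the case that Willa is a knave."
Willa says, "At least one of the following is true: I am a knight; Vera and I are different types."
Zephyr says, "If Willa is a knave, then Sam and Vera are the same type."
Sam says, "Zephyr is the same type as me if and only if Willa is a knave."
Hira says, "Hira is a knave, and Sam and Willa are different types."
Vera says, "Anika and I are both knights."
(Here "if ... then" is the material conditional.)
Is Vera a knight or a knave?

Consistent assignments: {Anika=knave, Willa=knave, Zephyr=knight, Sam=knave, Hira=knave, Vera=knave}
In every consistent assignment, Vera is a knave.

Vera is a knave.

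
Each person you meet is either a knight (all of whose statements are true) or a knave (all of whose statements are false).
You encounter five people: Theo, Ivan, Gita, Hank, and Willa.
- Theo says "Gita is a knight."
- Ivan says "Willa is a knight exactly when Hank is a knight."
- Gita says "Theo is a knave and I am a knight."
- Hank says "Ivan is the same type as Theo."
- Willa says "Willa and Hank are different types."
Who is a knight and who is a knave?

Theo is a knave, Ivan is a knight, Gita is a knave, Hank is a knave, and Willa is a knave.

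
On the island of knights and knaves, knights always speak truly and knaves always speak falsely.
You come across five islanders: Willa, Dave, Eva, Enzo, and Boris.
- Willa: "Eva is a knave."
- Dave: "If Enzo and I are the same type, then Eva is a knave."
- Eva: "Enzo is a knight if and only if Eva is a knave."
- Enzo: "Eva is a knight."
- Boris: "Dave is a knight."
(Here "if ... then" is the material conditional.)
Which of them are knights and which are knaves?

Willa is a knight, Dave is a knight, Eva is a knave, Enzo is a knave, and Boris is a knight.

Willa (knight): "Eva is a knave" — True. ✓
As a knight, Dave's statement "if Enzo and I are the same type, then Eva is a knave" should be True; it is.
Eva is a knave; "Enzo is a knight if and only if Eva is a knave" is false, as required.
Enzo is a knave; "Eva is a knight" is false, as required.
Boris (knight): "Dave is a knight" — True. ✓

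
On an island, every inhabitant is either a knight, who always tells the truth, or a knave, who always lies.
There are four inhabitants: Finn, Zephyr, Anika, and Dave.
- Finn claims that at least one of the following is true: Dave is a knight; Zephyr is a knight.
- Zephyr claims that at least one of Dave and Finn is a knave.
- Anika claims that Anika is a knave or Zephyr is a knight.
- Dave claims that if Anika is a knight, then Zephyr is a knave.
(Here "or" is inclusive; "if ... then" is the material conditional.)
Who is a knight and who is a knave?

Finn is a knight, Zephyr is a knight, Anika is a knight, and Dave is a knave.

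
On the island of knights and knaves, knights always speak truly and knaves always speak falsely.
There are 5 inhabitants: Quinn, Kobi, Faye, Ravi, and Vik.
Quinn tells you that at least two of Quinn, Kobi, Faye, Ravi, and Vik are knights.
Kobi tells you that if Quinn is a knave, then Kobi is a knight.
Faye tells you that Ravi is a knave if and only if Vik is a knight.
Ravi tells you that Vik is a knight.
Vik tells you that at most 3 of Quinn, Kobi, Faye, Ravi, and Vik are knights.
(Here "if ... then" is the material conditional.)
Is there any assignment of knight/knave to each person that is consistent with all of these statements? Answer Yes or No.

No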